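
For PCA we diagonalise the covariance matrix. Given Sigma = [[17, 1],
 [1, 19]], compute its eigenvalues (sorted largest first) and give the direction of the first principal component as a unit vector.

Step 1 — characteristic polynomial of 2×2 Sigma:
  det(Sigma - λI) = λ² - trace · λ + det = 0.
  trace = 17 + 19 = 36, det = 17·19 - (1)² = 322.
Step 2 — discriminant:
  Δ = trace² - 4·det = 1296 - 1288 = 8.
Step 3 — eigenvalues:
  λ = (trace ± √Δ)/2 = (36 ± 2.8284)/2,
  λ_1 = 19.4142,  λ_2 = 16.5858.

Step 4 — unit eigenvector for λ_1: solve (Sigma - λ_1 I)v = 0. First row:
  (17 - 19.4142)·v_x + (1)·v_y = 0, i.e. (-2.4142)·v_x + (1)·v_y = 0,
  so v ∝ (b, λ_1 - a) = (1, 2.4142) = u.
  ||u|| = √((1)² + (2.4142)²) = √(6.8284) ≈ 2.6131,
  v_1 = u/||u|| ≈ (0.3827, 0.9239) (||v_1|| = 1).

λ_1 = 19.4142,  λ_2 = 16.5858;  v_1 ≈ (0.3827, 0.9239)


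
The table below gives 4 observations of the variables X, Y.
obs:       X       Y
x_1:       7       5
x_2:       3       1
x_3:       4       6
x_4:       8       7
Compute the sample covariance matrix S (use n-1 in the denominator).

Step 1 — column means:
  mean(X) = (7 + 3 + 4 + 8) / 4 = 22/4 = 5.5
  mean(Y) = (5 + 1 + 6 + 7) / 4 = 19/4 = 4.75

Step 2 — sample covariance S[i,j] = (1/(n-1)) · Σ_k (x_{k,i} - mean_i) · (x_{k,j} - mean_j), with n-1 = 3.
  S[X,X] = ((1.5)·(1.5) + (-2.5)·(-2.5) + (-1.5)·(-1.5) + (2.5)·(2.5)) / 3 = 17/3 = 5.6667
  S[X,Y] = ((1.5)·(0.25) + (-2.5)·(-3.75) + (-1.5)·(1.25) + (2.5)·(2.25)) / 3 = 13.5/3 = 4.5
  S[Y,Y] = ((0.25)·(0.25) + (-3.75)·(-3.75) + (1.25)·(1.25) + (2.25)·(2.25)) / 3 = 20.75/3 = 6.9167

S is symmetric (S[j,i] = S[i,j]). Assembling:

S = [[5.6667, 4.5],
 [4.5, 6.9167]]


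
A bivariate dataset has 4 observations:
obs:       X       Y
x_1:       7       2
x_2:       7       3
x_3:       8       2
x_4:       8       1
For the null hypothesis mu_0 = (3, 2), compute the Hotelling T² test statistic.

Step 1 — sample mean vector:
  mean(X) = (7 + 7 + 8 + 8) / 4 = 30/4 = 7.5
  mean(Y) = (2 + 3 + 2 + 1) / 4 = 8/4 = 2
  x̄ = (7.5, 2),  deviation x̄ - mu_0 = (7.5, 2) - (3, 2) = (4.5, 0).

Step 2 — sample covariance matrix, S[i,j] = (1/(n-1)) · Σ_k (x_{k,i} - mean_i) · (x_{k,j} - mean_j), divisor n-1 = 3:
  S[X,X] = ((-0.5)·(-0.5) + (-0.5)·(-0.5) + (0.5)·(0.5) + (0.5)·(0.5)) / 3 = 1/3 = 0.3333
  S[X,Y] = ((-0.5)·(0) + (-0.5)·(1) + (0.5)·(0) + (0.5)·(-1)) / 3 = -1/3 = -0.3333
  S[Y,Y] = ((0)·(0) + (1)·(1) + (0)·(0) + (-1)·(-1)) / 3 = 2/3 = 0.6667
  S = [[0.3333, -0.3333],
 [-0.3333, 0.6667]].

Step 3 — invert S. det(S) = 0.3333·0.6667 - (-0.3333)² = 0.1111.
  S^{-1} = (1/det) · [[d, -b], [-b, a]] = [[6, 3],
 [3, 3]].

Step 4 — quadratic form (x̄ - mu_0)^T · S^{-1} · (x̄ - mu_0):
  S^{-1} · (x̄ - mu_0) = (27, 13.5),
  (x̄ - mu_0)^T · [...] = (4.5)·(27) + (0)·(13.5) = 121.5.

Step 5 — scale by n: T² = 4 · 121.5 = 486.

T² ≈ 486


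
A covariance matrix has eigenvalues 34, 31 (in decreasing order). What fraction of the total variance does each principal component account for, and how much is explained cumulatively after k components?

Step 1 — total variance = trace(Sigma) = Σ λ_i = 34 + 31 = 65.

Step 2 — fraction explained by component i = λ_i / Σ λ:
  PC1: 34/65 = 0.5231
  PC2: 31/65 = 0.4769

Step 3 — cumulative fraction after k components = (λ_1 + ... + λ_k) / Σ λ:
  k = 1: 34/65 = 0.5231
  k = 2: (34 + 31)/65 = 65/65 = 1

Summary (fraction, with percent):

explained: PC1 0.5231 (52.31%), PC2 0.4769 (47.69%);  cumulative: 0.5231, 1


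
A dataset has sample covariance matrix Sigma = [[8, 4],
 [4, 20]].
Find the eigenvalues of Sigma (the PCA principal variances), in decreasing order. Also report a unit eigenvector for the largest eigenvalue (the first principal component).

Step 1 — characteristic polynomial of 2×2 Sigma:
  det(Sigma - λI) = λ² - trace · λ + det = 0.
  trace = 8 + 20 = 28, det = 8·20 - (4)² = 144.
Step 2 — discriminant:
  Δ = trace² - 4·det = 784 - 576 = 208.
Step 3 — eigenvalues:
  λ = (trace ± √Δ)/2 = (28 ± 14.4222)/2,
  λ_1 = 21.2111,  λ_2 = 6.7889.

Step 4 — unit eigenvector for λ_1: solve (Sigma - λ_1 I)v = 0. First row:
  (8 - 21.2111)·v_x + (4)·v_y = 0, i.e. (-13.2111)·v_x + (4)·v_y = 0,
  so v ∝ (b, λ_1 - a) = (4, 13.2111) = u.
  ||u|| = √((4)² + (13.2111)²) = √(190.5332) ≈ 13.8034,
  v_1 = u/||u|| ≈ (0.2898, 0.9571) (||v_1|| = 1).

λ_1 = 21.2111,  λ_2 = 6.7889;  v_1 ≈ (0.2898, 0.9571)


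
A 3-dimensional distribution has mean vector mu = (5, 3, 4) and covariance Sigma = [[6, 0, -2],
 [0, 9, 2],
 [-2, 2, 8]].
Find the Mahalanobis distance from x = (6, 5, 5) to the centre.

Step 1 — centre the observation: (x - mu) = (1, 2, 1).

Step 2 — invert Sigma (cofactor / det for 3×3, or solve directly):
  Sigma^{-1} = [[0.1828, -0.0108, 0.0484],
 [-0.0108, 0.1183, -0.0323],
 [0.0484, -0.0323, 0.1452]].

Step 3 — form the quadratic (x - mu)^T · Sigma^{-1} · (x - mu):
  Sigma^{-1} · (x - mu) = (0.2097, 0.1935, 0.129).
  (x - mu)^T · [Sigma^{-1} · (x - mu)] = (1)·(0.2097) + (2)·(0.1935) + (1)·(0.129) = 0.7258.

Step 4 — take square root: d = √(0.7258) ≈ 0.8519.

d(x, mu) = √(0.7258) ≈ 0.8519


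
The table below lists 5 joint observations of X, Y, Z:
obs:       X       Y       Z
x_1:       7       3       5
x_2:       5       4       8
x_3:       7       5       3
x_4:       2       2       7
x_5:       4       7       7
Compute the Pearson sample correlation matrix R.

Step 1 — column means:
  mean(X) = (7 + 5 + 7 + 2 + 4) / 5 = 25/5 = 5
  mean(Y) = (3 + 4 + 5 + 2 + 7) / 5 = 21/5 = 4.2
  mean(Z) = (5 + 8 + 3 + 7 + 7) / 5 = 30/5 = 6

Step 2 — sample variances and covariances s[i,j] = (1/(n-1)) · Σ_k (x_{k,i} - mean_i) · (x_{k,j} - mean_j), with n-1 = 4:
  s[X,X] = ((2)·(2) + (0)·(0) + (2)·(2) + (-3)·(-3) + (-1)·(-1)) / 4 = 18/4 = 4.5
  s[X,Y] = ((2)·(-1.2) + (0)·(-0.2) + (2)·(0.8) + (-3)·(-2.2) + (-1)·(2.8)) / 4 = 3/4 = 0.75
  s[X,Z] = ((2)·(-1) + (0)·(2) + (2)·(-3) + (-3)·(1) + (-1)·(1)) / 4 = -12/4 = -3
  s[Y,Y] = ((-1.2)·(-1.2) + (-0.2)·(-0.2) + (0.8)·(0.8) + (-2.2)·(-2.2) + (2.8)·(2.8)) / 4 = 14.8/4 = 3.7
  s[Y,Z] = ((-1.2)·(-1) + (-0.2)·(2) + (0.8)·(-3) + (-2.2)·(1) + (2.8)·(1)) / 4 = -1/4 = -0.25
  s[Z,Z] = ((-1)·(-1) + (2)·(2) + (-3)·(-3) + (1)·(1) + (1)·(1)) / 4 = 16/4 = 4
  Sample standard deviations s_i = √(s[i,i]):
  s(X) = √(4.5) = 2.1213
  s(Y) = √(3.7) = 1.9235
  s(Z) = √(4) = 2

Step 3 — r_{ij} = s_{ij} / (s_i · s_j):
  r[X,X] = 1 (diagonal).
  r[X,Y] = 0.75 / (2.1213 · 1.9235) = 0.75 / 4.0804 = 0.1838
  r[X,Z] = -3 / (2.1213 · 2) = -3 / 4.2426 = -0.7071
  r[Y,Y] = 1 (diagonal).
  r[Y,Z] = -0.25 / (1.9235 · 2) = -0.25 / 3.8471 = -0.065
  r[Z,Z] = 1 (diagonal).

R is symmetric with unit diagonal. Assembling:

R = [[1, 0.1838, -0.7071],
 [0.1838, 1, -0.065],
 [-0.7071, -0.065, 1]]


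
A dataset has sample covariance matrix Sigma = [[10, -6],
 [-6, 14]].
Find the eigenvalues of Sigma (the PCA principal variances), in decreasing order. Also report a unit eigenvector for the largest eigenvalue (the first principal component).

Step 1 — characteristic polynomial of 2×2 Sigma:
  det(Sigma - λI) = λ² - trace · λ + det = 0.
  trace = 10 + 14 = 24, det = 10·14 - (-6)² = 104.
Step 2 — discriminant:
  Δ = trace² - 4·det = 576 - 416 = 160.
Step 3 — eigenvalues:
  λ = (trace ± √Δ)/2 = (24 ± 12.6491)/2,
  λ_1 = 18.3246,  λ_2 = 5.6754.

Step 4 — unit eigenvector for λ_1: solve (Sigma - λ_1 I)v = 0. First row:
  (10 - 18.3246)·v_x + (-6)·v_y = 0, i.e. (-8.3246)·v_x + (-6)·v_y = 0,
  so v ∝ (b, λ_1 - a) = (-6, 8.3246); multiply by -1 so the first entry is positive: u = (6, -8.3246).
  ||u|| = √((6)² + (-8.3246)²) = √(105.2982) ≈ 10.2615,
  v_1 = u/||u|| ≈ (0.5847, -0.8112) (||v_1|| = 1).

λ_1 = 18.3246,  λ_2 = 5.6754;  v_1 ≈ (0.5847, -0.8112)


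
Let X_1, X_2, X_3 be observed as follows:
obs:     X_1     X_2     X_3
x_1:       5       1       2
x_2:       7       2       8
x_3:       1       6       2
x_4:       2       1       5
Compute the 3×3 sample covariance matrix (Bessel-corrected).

Step 1 — column means:
  mean(X_1) = (5 + 7 + 1 + 2) / 4 = 15/4 = 3.75
  mean(X_2) = (1 + 2 + 6 + 1) / 4 = 10/4 = 2.5
  mean(X_3) = (2 + 8 + 2 + 5) / 4 = 17/4 = 4.25

Step 2 — sample covariance S[i,j] = (1/(n-1)) · Σ_k (x_{k,i} - mean_i) · (x_{k,j} - mean_j), with n-1 = 3.
  S[X_1,X_1] = ((1.25)·(1.25) + (3.25)·(3.25) + (-2.75)·(-2.75) + (-1.75)·(-1.75)) / 3 = 22.75/3 = 7.5833
  S[X_1,X_2] = ((1.25)·(-1.5) + (3.25)·(-0.5) + (-2.75)·(3.5) + (-1.75)·(-1.5)) / 3 = -10.5/3 = -3.5
  S[X_1,X_3] = ((1.25)·(-2.25) + (3.25)·(3.75) + (-2.75)·(-2.25) + (-1.75)·(0.75)) / 3 = 14.25/3 = 4.75
  S[X_2,X_2] = ((-1.5)·(-1.5) + (-0.5)·(-0.5) + (3.5)·(3.5) + (-1.5)·(-1.5)) / 3 = 17/3 = 5.6667
  S[X_2,X_3] = ((-1.5)·(-2.25) + (-0.5)·(3.75) + (3.5)·(-2.25) + (-1.5)·(0.75)) / 3 = -7.5/3 = -2.5
  S[X_3,X_3] = ((-2.25)·(-2.25) + (3.75)·(3.75) + (-2.25)·(-2.25) + (0.75)·(0.75)) / 3 = 24.75/3 = 8.25

S is symmetric (S[j,i] = S[i,j]). Assembling:

S = [[7.5833, -3.5, 4.75],
 [-3.5, 5.6667, -2.5],
 [4.75, -2.5, 8.25]]


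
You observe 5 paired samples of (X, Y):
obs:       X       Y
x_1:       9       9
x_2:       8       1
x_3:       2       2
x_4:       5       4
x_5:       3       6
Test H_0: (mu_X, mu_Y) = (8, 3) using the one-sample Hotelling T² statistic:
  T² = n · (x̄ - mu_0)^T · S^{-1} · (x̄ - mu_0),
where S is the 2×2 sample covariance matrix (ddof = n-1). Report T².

Step 1 — sample mean vector:
  mean(X) = (9 + 8 + 2 + 5 + 3) / 5 = 27/5 = 5.4
  mean(Y) = (9 + 1 + 2 + 4 + 6) / 5 = 22/5 = 4.4
  x̄ = (5.4, 4.4),  deviation x̄ - mu_0 = (5.4, 4.4) - (8, 3) = (-2.6, 1.4).

Step 2 — sample covariance matrix, S[i,j] = (1/(n-1)) · Σ_k (x_{k,i} - mean_i) · (x_{k,j} - mean_j), divisor n-1 = 4:
  S[X,X] = ((3.6)·(3.6) + (2.6)·(2.6) + (-3.4)·(-3.4) + (-0.4)·(-0.4) + (-2.4)·(-2.4)) / 4 = 37.2/4 = 9.3
  S[X,Y] = ((3.6)·(4.6) + (2.6)·(-3.4) + (-3.4)·(-2.4) + (-0.4)·(-0.4) + (-2.4)·(1.6)) / 4 = 12.2/4 = 3.05
  S[Y,Y] = ((4.6)·(4.6) + (-3.4)·(-3.4) + (-2.4)·(-2.4) + (-0.4)·(-0.4) + (1.6)·(1.6)) / 4 = 41.2/4 = 10.3
  S = [[9.3, 3.05],
 [3.05, 10.3]].

Step 3 — invert S. det(S) = 9.3·10.3 - (3.05)² = 86.4875.
  S^{-1} = (1/det) · [[d, -b], [-b, a]] = [[0.1191, -0.0353],
 [-0.0353, 0.1075]].

Step 4 — quadratic form (x̄ - mu_0)^T · S^{-1} · (x̄ - mu_0):
  S^{-1} · (x̄ - mu_0) = (-0.359, 0.2422),
  (x̄ - mu_0)^T · [...] = (-2.6)·(-0.359) + (1.4)·(0.2422) = 1.2726.

Step 5 — scale by n: T² = 5 · 1.2726 = 6.3628.

T² ≈ 6.3628


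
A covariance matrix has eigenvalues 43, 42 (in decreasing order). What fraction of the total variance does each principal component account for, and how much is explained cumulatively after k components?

Step 1 — total variance = trace(Sigma) = Σ λ_i = 43 + 42 = 85.

Step 2 — fraction explained by component i = λ_i / Σ λ:
  PC1: 43/85 = 0.5059
  PC2: 42/85 = 0.4941

Step 3 — cumulative fraction after k components = (λ_1 + ... + λ_k) / Σ λ:
  k = 1: 43/85 = 0.5059
  k = 2: (43 + 42)/85 = 85/85 = 1

Summary (fraction, with percent):

explained: PC1 0.5059 (50.59%), PC2 0.4941 (49.41%);  cumulative: 0.5059, 1


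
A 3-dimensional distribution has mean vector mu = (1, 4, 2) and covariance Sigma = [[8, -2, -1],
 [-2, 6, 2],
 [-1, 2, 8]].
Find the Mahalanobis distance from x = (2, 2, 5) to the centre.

Step 1 — centre the observation: (x - mu) = (1, -2, 3).

Step 2 — invert Sigma (cofactor / det for 3×3, or solve directly):
  Sigma^{-1} = [[0.1366, 0.0435, 0.0062],
 [0.0435, 0.1957, -0.0435],
 [0.0062, -0.0435, 0.1366]].

Step 3 — form the quadratic (x - mu)^T · Sigma^{-1} · (x - mu):
  Sigma^{-1} · (x - mu) = (0.0683, -0.4783, 0.5031).
  (x - mu)^T · [Sigma^{-1} · (x - mu)] = (1)·(0.0683) + (-2)·(-0.4783) + (3)·(0.5031) = 2.5342.

Step 4 — take square root: d = √(2.5342) ≈ 1.5919.

d(x, mu) = √(2.5342) ≈ 1.5919


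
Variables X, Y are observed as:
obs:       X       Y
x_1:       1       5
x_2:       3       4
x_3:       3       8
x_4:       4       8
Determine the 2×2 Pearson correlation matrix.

Step 1 — column means:
  mean(X) = (1 + 3 + 3 + 4) / 4 = 11/4 = 2.75
  mean(Y) = (5 + 4 + 8 + 8) / 4 = 25/4 = 6.25

Step 2 — sample variances and covariances s[i,j] = (1/(n-1)) · Σ_k (x_{k,i} - mean_i) · (x_{k,j} - mean_j), with n-1 = 3:
  s[X,X] = ((-1.75)·(-1.75) + (0.25)·(0.25) + (0.25)·(0.25) + (1.25)·(1.25)) / 3 = 4.75/3 = 1.5833
  s[X,Y] = ((-1.75)·(-1.25) + (0.25)·(-2.25) + (0.25)·(1.75) + (1.25)·(1.75)) / 3 = 4.25/3 = 1.4167
  s[Y,Y] = ((-1.25)·(-1.25) + (-2.25)·(-2.25) + (1.75)·(1.75) + (1.75)·(1.75)) / 3 = 12.75/3 = 4.25
  Sample standard deviations s_i = √(s[i,i]):
  s(X) = √(1.5833) = 1.2583
  s(Y) = √(4.25) = 2.0616

Step 3 — r_{ij} = s_{ij} / (s_i · s_j):
  r[X,X] = 1 (diagonal).
  r[X,Y] = 1.4167 / (1.2583 · 2.0616) = 1.4167 / 2.5941 = 0.5461
  r[Y,Y] = 1 (diagonal).

R is symmetric with unit diagonal. Assembling:

R = [[1, 0.5461],
 [0.5461, 1]]


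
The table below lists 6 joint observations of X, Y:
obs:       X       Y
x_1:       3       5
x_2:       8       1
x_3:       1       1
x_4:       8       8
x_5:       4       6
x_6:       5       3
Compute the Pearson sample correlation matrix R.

Step 1 — column means:
  mean(X) = (3 + 8 + 1 + 8 + 4 + 5) / 6 = 29/6 = 4.8333
  mean(Y) = (5 + 1 + 1 + 8 + 6 + 3) / 6 = 24/6 = 4

Step 2 — sample variances and covariances s[i,j] = (1/(n-1)) · Σ_k (x_{k,i} - mean_i) · (x_{k,j} - mean_j), with n-1 = 5:
  s[X,X] = ((-1.8333)·(-1.8333) + (3.1667)·(3.1667) + (-3.8333)·(-3.8333) + (3.1667)·(3.1667) + (-0.8333)·(-0.8333) + (0.1667)·(0.1667)) / 5 = 38.8333/5 = 7.7667
  s[X,Y] = ((-1.8333)·(1) + (3.1667)·(-3) + (-3.8333)·(-3) + (3.1667)·(4) + (-0.8333)·(2) + (0.1667)·(-1)) / 5 = 11/5 = 2.2
  s[Y,Y] = ((1)·(1) + (-3)·(-3) + (-3)·(-3) + (4)·(4) + (2)·(2) + (-1)·(-1)) / 5 = 40/5 = 8
  Sample standard deviations s_i = √(s[i,i]):
  s(X) = √(7.7667) = 2.7869
  s(Y) = √(8) = 2.8284

Step 3 — r_{ij} = s_{ij} / (s_i · s_j):
  r[X,X] = 1 (diagonal).
  r[X,Y] = 2.2 / (2.7869 · 2.8284) = 2.2 / 7.8825 = 0.2791
  r[Y,Y] = 1 (diagonal).

R is symmetric with unit diagonal. Assembling:

R = [[1, 0.2791],
 [0.2791, 1]]


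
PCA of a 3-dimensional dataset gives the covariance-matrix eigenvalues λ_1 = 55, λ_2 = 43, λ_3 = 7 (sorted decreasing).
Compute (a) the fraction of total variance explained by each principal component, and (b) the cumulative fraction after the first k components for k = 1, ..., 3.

Step 1 — total variance = trace(Sigma) = Σ λ_i = 55 + 43 + 7 = 105.

Step 2 — fraction explained by component i = λ_i / Σ λ:
  PC1: 55/105 = 0.5238
  PC2: 43/105 = 0.4095
  PC3: 7/105 = 0.0667

Step 3 — cumulative fraction after k components = (λ_1 + ... + λ_k) / Σ λ:
  k = 1: 55/105 = 0.5238
  k = 2: (55 + 43)/105 = 98/105 = 0.9333
  k = 3: (55 + 43 + 7)/105 = 105/105 = 1

Summary (fraction, with percent):

explained: PC1 0.5238 (52.38%), PC2 0.4095 (40.95%), PC3 0.0667 (6.67%);  cumulative: 0.5238, 0.9333, 1


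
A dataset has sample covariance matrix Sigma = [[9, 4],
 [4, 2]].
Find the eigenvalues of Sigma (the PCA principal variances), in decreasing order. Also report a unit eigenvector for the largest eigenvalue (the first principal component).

Step 1 — characteristic polynomial of 2×2 Sigma:
  det(Sigma - λI) = λ² - trace · λ + det = 0.
  trace = 9 + 2 = 11, det = 9·2 - (4)² = 2.
Step 2 — discriminant:
  Δ = trace² - 4·det = 121 - 8 = 113.
Step 3 — eigenvalues:
  λ = (trace ± √Δ)/2 = (11 ± 10.6301)/2,
  λ_1 = 10.8151,  λ_2 = 0.1849.

Step 4 — unit eigenvector for λ_1: solve (Sigma - λ_1 I)v = 0. First row:
  (9 - 10.8151)·v_x + (4)·v_y = 0, i.e. (-1.8151)·v_x + (4)·v_y = 0,
  so v ∝ (b, λ_1 - a) = (4, 1.8151) = u.
  ||u|| = √((4)² + (1.8151)²) = √(19.2945) ≈ 4.3925,
  v_1 = u/||u|| ≈ (0.9106, 0.4132) (||v_1|| = 1).

λ_1 = 10.8151,  λ_2 = 0.1849;  v_1 ≈ (0.9106, 0.4132)


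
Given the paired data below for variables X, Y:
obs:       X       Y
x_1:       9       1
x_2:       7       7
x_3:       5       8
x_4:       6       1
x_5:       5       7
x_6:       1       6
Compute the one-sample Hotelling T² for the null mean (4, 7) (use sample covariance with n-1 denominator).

Step 1 — sample mean vector:
  mean(X) = (9 + 7 + 5 + 6 + 5 + 1) / 6 = 33/6 = 5.5
  mean(Y) = (1 + 7 + 8 + 1 + 7 + 6) / 6 = 30/6 = 5
  x̄ = (5.5, 5),  deviation x̄ - mu_0 = (5.5, 5) - (4, 7) = (1.5, -2).

Step 2 — sample covariance matrix, S[i,j] = (1/(n-1)) · Σ_k (x_{k,i} - mean_i) · (x_{k,j} - mean_j), divisor n-1 = 5:
  S[X,X] = ((3.5)·(3.5) + (1.5)·(1.5) + (-0.5)·(-0.5) + (0.5)·(0.5) + (-0.5)·(-0.5) + (-4.5)·(-4.5)) / 5 = 35.5/5 = 7.1
  S[X,Y] = ((3.5)·(-4) + (1.5)·(2) + (-0.5)·(3) + (0.5)·(-4) + (-0.5)·(2) + (-4.5)·(1)) / 5 = -20/5 = -4
  S[Y,Y] = ((-4)·(-4) + (2)·(2) + (3)·(3) + (-4)·(-4) + (2)·(2) + (1)·(1)) / 5 = 50/5 = 10
  S = [[7.1, -4],
 [-4, 10]].

Step 3 — invert S. det(S) = 7.1·10 - (-4)² = 55.
  S^{-1} = (1/det) · [[d, -b], [-b, a]] = [[0.1818, 0.0727],
 [0.0727, 0.1291]].

Step 4 — quadratic form (x̄ - mu_0)^T · S^{-1} · (x̄ - mu_0):
  S^{-1} · (x̄ - mu_0) = (0.1273, -0.1491),
  (x̄ - mu_0)^T · [...] = (1.5)·(0.1273) + (-2)·(-0.1491) = 0.4891.

Step 5 — scale by n: T² = 6 · 0.4891 = 2.9345.

T² ≈ 2.9345


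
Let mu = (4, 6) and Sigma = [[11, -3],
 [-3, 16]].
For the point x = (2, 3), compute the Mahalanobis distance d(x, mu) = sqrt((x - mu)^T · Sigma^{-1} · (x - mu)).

Step 1 — centre the observation: (x - mu) = (-2, -3).

Step 2 — invert Sigma. det(Sigma) = 11·16 - (-3)² = 167.
  Sigma^{-1} = (1/det) · [[d, -b], [-b, a]] = [[0.0958, 0.018],
 [0.018, 0.0659]].

Step 3 — form the quadratic (x - mu)^T · Sigma^{-1} · (x - mu):
  Sigma^{-1} · (x - mu) = (-0.2455, -0.2335).
  (x - mu)^T · [Sigma^{-1} · (x - mu)] = (-2)·(-0.2455) + (-3)·(-0.2335) = 1.1916.

Step 4 — take square root: d = √(1.1916) ≈ 1.0916.

d(x, mu) = √(1.1916) ≈ 1.0916


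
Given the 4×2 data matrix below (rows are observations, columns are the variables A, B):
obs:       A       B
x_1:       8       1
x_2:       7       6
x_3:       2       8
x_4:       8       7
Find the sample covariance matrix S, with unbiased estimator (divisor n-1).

Step 1 — column means:
  mean(A) = (8 + 7 + 2 + 8) / 4 = 25/4 = 6.25
  mean(B) = (1 + 6 + 8 + 7) / 4 = 22/4 = 5.5

Step 2 — sample covariance S[i,j] = (1/(n-1)) · Σ_k (x_{k,i} - mean_i) · (x_{k,j} - mean_j), with n-1 = 3.
  S[A,A] = ((1.75)·(1.75) + (0.75)·(0.75) + (-4.25)·(-4.25) + (1.75)·(1.75)) / 3 = 24.75/3 = 8.25
  S[A,B] = ((1.75)·(-4.5) + (0.75)·(0.5) + (-4.25)·(2.5) + (1.75)·(1.5)) / 3 = -15.5/3 = -5.1667
  S[B,B] = ((-4.5)·(-4.5) + (0.5)·(0.5) + (2.5)·(2.5) + (1.5)·(1.5)) / 3 = 29/3 = 9.6667

S is symmetric (S[j,i] = S[i,j]). Assembling:

S = [[8.25, -5.1667],
 [-5.1667, 9.6667]]


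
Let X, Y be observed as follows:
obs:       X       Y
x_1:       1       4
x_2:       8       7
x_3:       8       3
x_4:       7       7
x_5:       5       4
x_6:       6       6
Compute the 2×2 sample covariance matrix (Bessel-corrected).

Step 1 — column means:
  mean(X) = (1 + 8 + 8 + 7 + 5 + 6) / 6 = 35/6 = 5.8333
  mean(Y) = (4 + 7 + 3 + 7 + 4 + 6) / 6 = 31/6 = 5.1667

Step 2 — sample covariance S[i,j] = (1/(n-1)) · Σ_k (x_{k,i} - mean_i) · (x_{k,j} - mean_j), with n-1 = 5.
  S[X,X] = ((-4.8333)·(-4.8333) + (2.1667)·(2.1667) + (2.1667)·(2.1667) + (1.1667)·(1.1667) + (-0.8333)·(-0.8333) + (0.1667)·(0.1667)) / 5 = 34.8333/5 = 6.9667
  S[X,Y] = ((-4.8333)·(-1.1667) + (2.1667)·(1.8333) + (2.1667)·(-2.1667) + (1.1667)·(1.8333) + (-0.8333)·(-1.1667) + (0.1667)·(0.8333)) / 5 = 8.1667/5 = 1.6333
  S[Y,Y] = ((-1.1667)·(-1.1667) + (1.8333)·(1.8333) + (-2.1667)·(-2.1667) + (1.8333)·(1.8333) + (-1.1667)·(-1.1667) + (0.8333)·(0.8333)) / 5 = 14.8333/5 = 2.9667

S is symmetric (S[j,i] = S[i,j]). Assembling:

S = [[6.9667, 1.6333],
 [1.6333, 2.9667]]


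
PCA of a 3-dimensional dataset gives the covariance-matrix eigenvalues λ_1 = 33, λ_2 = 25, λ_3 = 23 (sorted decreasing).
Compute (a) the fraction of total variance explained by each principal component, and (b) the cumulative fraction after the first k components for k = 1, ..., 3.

Step 1 — total variance = trace(Sigma) = Σ λ_i = 33 + 25 + 23 = 81.

Step 2 — fraction explained by component i = λ_i / Σ λ:
  PC1: 33/81 = 0.4074
  PC2: 25/81 = 0.3086
  PC3: 23/81 = 0.284

Step 3 — cumulative fraction after k components = (λ_1 + ... + λ_k) / Σ λ:
  k = 1: 33/81 = 0.4074
  k = 2: (33 + 25)/81 = 58/81 = 0.716
  k = 3: (33 + 25 + 23)/81 = 81/81 = 1

Summary (fraction, with percent):

explained: PC1 0.4074 (40.74%), PC2 0.3086 (30.86%), PC3 0.284 (28.4%);  cumulative: 0.4074, 0.716, 1


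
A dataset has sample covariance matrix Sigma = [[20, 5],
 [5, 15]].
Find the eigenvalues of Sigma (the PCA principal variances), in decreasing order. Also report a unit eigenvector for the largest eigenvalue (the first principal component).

Step 1 — characteristic polynomial of 2×2 Sigma:
  det(Sigma - λI) = λ² - trace · λ + det = 0.
  trace = 20 + 15 = 35, det = 20·15 - (5)² = 275.
Step 2 — discriminant:
  Δ = trace² - 4·det = 1225 - 1100 = 125.
Step 3 — eigenvalues:
  λ = (trace ± √Δ)/2 = (35 ± 11.1803)/2,
  λ_1 = 23.0902,  λ_2 = 11.9098.

Step 4 — unit eigenvector for λ_1: solve (Sigma - λ_1 I)v = 0. First row:
  (20 - 23.0902)·v_x + (5)·v_y = 0, i.e. (-3.0902)·v_x + (5)·v_y = 0,
  so v ∝ (b, λ_1 - a) = (5, 3.0902) = u.
  ||u|| = √((5)² + (3.0902)²) = √(34.5492) ≈ 5.8779,
  v_1 = u/||u|| ≈ (0.8507, 0.5257) (||v_1|| = 1).

λ_1 = 23.0902,  λ_2 = 11.9098;  v_1 ≈ (0.8507, 0.5257)


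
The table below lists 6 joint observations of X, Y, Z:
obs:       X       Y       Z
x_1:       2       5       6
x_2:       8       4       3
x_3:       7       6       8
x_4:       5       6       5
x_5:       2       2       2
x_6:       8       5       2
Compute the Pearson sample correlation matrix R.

Step 1 — column means:
  mean(X) = (2 + 8 + 7 + 5 + 2 + 8) / 6 = 32/6 = 5.3333
  mean(Y) = (5 + 4 + 6 + 6 + 2 + 5) / 6 = 28/6 = 4.6667
  mean(Z) = (6 + 3 + 8 + 5 + 2 + 2) / 6 = 26/6 = 4.3333

Step 2 — sample variances and covariances s[i,j] = (1/(n-1)) · Σ_k (x_{k,i} - mean_i) · (x_{k,j} - mean_j), with n-1 = 5:
  s[X,X] = ((-3.3333)·(-3.3333) + (2.6667)·(2.6667) + (1.6667)·(1.6667) + (-0.3333)·(-0.3333) + (-3.3333)·(-3.3333) + (2.6667)·(2.6667)) / 5 = 39.3333/5 = 7.8667
  s[X,Y] = ((-3.3333)·(0.3333) + (2.6667)·(-0.6667) + (1.6667)·(1.3333) + (-0.3333)·(1.3333) + (-3.3333)·(-2.6667) + (2.6667)·(0.3333)) / 5 = 8.6667/5 = 1.7333
  s[X,Z] = ((-3.3333)·(1.6667) + (2.6667)·(-1.3333) + (1.6667)·(3.6667) + (-0.3333)·(0.6667) + (-3.3333)·(-2.3333) + (2.6667)·(-2.3333)) / 5 = -1.6667/5 = -0.3333
  s[Y,Y] = ((0.3333)·(0.3333) + (-0.6667)·(-0.6667) + (1.3333)·(1.3333) + (1.3333)·(1.3333) + (-2.6667)·(-2.6667) + (0.3333)·(0.3333)) / 5 = 11.3333/5 = 2.2667
  s[Y,Z] = ((0.3333)·(1.6667) + (-0.6667)·(-1.3333) + (1.3333)·(3.6667) + (1.3333)·(0.6667) + (-2.6667)·(-2.3333) + (0.3333)·(-2.3333)) / 5 = 12.6667/5 = 2.5333
  s[Z,Z] = ((1.6667)·(1.6667) + (-1.3333)·(-1.3333) + (3.6667)·(3.6667) + (0.6667)·(0.6667) + (-2.3333)·(-2.3333) + (-2.3333)·(-2.3333)) / 5 = 29.3333/5 = 5.8667
  Sample standard deviations s_i = √(s[i,i]):
  s(X) = √(7.8667) = 2.8048
  s(Y) = √(2.2667) = 1.5055
  s(Z) = √(5.8667) = 2.4221

Step 3 — r_{ij} = s_{ij} / (s_i · s_j):
  r[X,X] = 1 (diagonal).
  r[X,Y] = 1.7333 / (2.8048 · 1.5055) = 1.7333 / 4.2227 = 0.4105
  r[X,Z] = -0.3333 / (2.8048 · 2.4221) = -0.3333 / 6.7935 = -0.0491
  r[Y,Y] = 1 (diagonal).
  r[Y,Z] = 2.5333 / (1.5055 · 2.4221) = 2.5333 / 3.6466 = 0.6947
  r[Z,Z] = 1 (diagonal).

R is symmetric with unit diagonal. Assembling:

R = [[1, 0.4105, -0.0491],
 [0.4105, 1, 0.6947],
 [-0.0491, 0.6947, 1]]


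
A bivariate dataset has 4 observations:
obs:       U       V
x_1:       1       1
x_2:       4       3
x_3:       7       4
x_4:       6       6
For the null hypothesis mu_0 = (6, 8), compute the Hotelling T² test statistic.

Step 1 — sample mean vector:
  mean(U) = (1 + 4 + 7 + 6) / 4 = 18/4 = 4.5
  mean(V) = (1 + 3 + 4 + 6) / 4 = 14/4 = 3.5
  x̄ = (4.5, 3.5),  deviation x̄ - mu_0 = (4.5, 3.5) - (6, 8) = (-1.5, -4.5).

Step 2 — sample covariance matrix, S[i,j] = (1/(n-1)) · Σ_k (x_{k,i} - mean_i) · (x_{k,j} - mean_j), divisor n-1 = 3:
  S[U,U] = ((-3.5)·(-3.5) + (-0.5)·(-0.5) + (2.5)·(2.5) + (1.5)·(1.5)) / 3 = 21/3 = 7
  S[U,V] = ((-3.5)·(-2.5) + (-0.5)·(-0.5) + (2.5)·(0.5) + (1.5)·(2.5)) / 3 = 14/3 = 4.6667
  S[V,V] = ((-2.5)·(-2.5) + (-0.5)·(-0.5) + (0.5)·(0.5) + (2.5)·(2.5)) / 3 = 13/3 = 4.3333
  S = [[7, 4.6667],
 [4.6667, 4.3333]].

Step 3 — invert S. det(S) = 7·4.3333 - (4.6667)² = 8.5556.
  S^{-1} = (1/det) · [[d, -b], [-b, a]] = [[0.5065, -0.5455],
 [-0.5455, 0.8182]].

Step 4 — quadratic form (x̄ - mu_0)^T · S^{-1} · (x̄ - mu_0):
  S^{-1} · (x̄ - mu_0) = (1.6948, -2.8636),
  (x̄ - mu_0)^T · [...] = (-1.5)·(1.6948) + (-4.5)·(-2.8636) = 10.3442.

Step 5 — scale by n: T² = 4 · 10.3442 = 41.3766.

T² ≈ 41.3766


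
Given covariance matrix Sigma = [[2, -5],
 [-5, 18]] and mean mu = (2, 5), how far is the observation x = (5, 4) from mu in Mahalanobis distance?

Step 1 — centre the observation: (x - mu) = (3, -1).

Step 2 — invert Sigma. det(Sigma) = 2·18 - (-5)² = 11.
  Sigma^{-1} = (1/det) · [[d, -b], [-b, a]] = [[1.6364, 0.4545],
 [0.4545, 0.1818]].

Step 3 — form the quadratic (x - mu)^T · Sigma^{-1} · (x - mu):
  Sigma^{-1} · (x - mu) = (4.4545, 1.1818).
  (x - mu)^T · [Sigma^{-1} · (x - mu)] = (3)·(4.4545) + (-1)·(1.1818) = 12.1818.

Step 4 — take square root: d = √(12.1818) ≈ 3.4902.

d(x, mu) = √(12.1818) ≈ 3.4902


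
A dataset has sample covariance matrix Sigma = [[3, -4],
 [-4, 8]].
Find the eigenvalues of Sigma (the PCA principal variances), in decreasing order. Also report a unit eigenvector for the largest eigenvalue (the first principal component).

Step 1 — characteristic polynomial of 2×2 Sigma:
  det(Sigma - λI) = λ² - trace · λ + det = 0.
  trace = 3 + 8 = 11, det = 3·8 - (-4)² = 8.
Step 2 — discriminant:
  Δ = trace² - 4·det = 121 - 32 = 89.
Step 3 — eigenvalues:
  λ = (trace ± √Δ)/2 = (11 ± 9.434)/2,
  λ_1 = 10.217,  λ_2 = 0.783.

Step 4 — unit eigenvector for λ_1: solve (Sigma - λ_1 I)v = 0. First row:
  (3 - 10.217)·v_x + (-4)·v_y = 0, i.e. (-7.217)·v_x + (-4)·v_y = 0,
  so v ∝ (b, λ_1 - a) = (-4, 7.217); multiply by -1 so the first entry is positive: u = (4, -7.217).
  ||u|| = √((4)² + (-7.217)²) = √(68.085) ≈ 8.2514,
  v_1 = u/||u|| ≈ (0.4848, -0.8746) (||v_1|| = 1).

λ_1 = 10.217,  λ_2 = 0.783;  v_1 ≈ (0.4848, -0.8746)


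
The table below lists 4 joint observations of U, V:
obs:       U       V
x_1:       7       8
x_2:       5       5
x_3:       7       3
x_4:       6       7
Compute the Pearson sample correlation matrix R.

Step 1 — column means:
  mean(U) = (7 + 5 + 7 + 6) / 4 = 25/4 = 6.25
  mean(V) = (8 + 5 + 3 + 7) / 4 = 23/4 = 5.75

Step 2 — sample variances and covariances s[i,j] = (1/(n-1)) · Σ_k (x_{k,i} - mean_i) · (x_{k,j} - mean_j), with n-1 = 3:
  s[U,U] = ((0.75)·(0.75) + (-1.25)·(-1.25) + (0.75)·(0.75) + (-0.25)·(-0.25)) / 3 = 2.75/3 = 0.9167
  s[U,V] = ((0.75)·(2.25) + (-1.25)·(-0.75) + (0.75)·(-2.75) + (-0.25)·(1.25)) / 3 = 0.25/3 = 0.0833
  s[V,V] = ((2.25)·(2.25) + (-0.75)·(-0.75) + (-2.75)·(-2.75) + (1.25)·(1.25)) / 3 = 14.75/3 = 4.9167
  Sample standard deviations s_i = √(s[i,i]):
  s(U) = √(0.9167) = 0.9574
  s(V) = √(4.9167) = 2.2174

Step 3 — r_{ij} = s_{ij} / (s_i · s_j):
  r[U,U] = 1 (diagonal).
  r[U,V] = 0.0833 / (0.9574 · 2.2174) = 0.0833 / 2.123 = 0.0393
  r[V,V] = 1 (diagonal).

R is symmetric with unit diagonal. Assembling:

R = [[1, 0.0393],
 [0.0393, 1]]


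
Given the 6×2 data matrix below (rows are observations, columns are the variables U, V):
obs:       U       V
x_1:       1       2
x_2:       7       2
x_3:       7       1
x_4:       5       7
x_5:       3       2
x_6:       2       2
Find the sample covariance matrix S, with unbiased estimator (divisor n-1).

Step 1 — column means:
  mean(U) = (1 + 7 + 7 + 5 + 3 + 2) / 6 = 25/6 = 4.1667
  mean(V) = (2 + 2 + 1 + 7 + 2 + 2) / 6 = 16/6 = 2.6667

Step 2 — sample covariance S[i,j] = (1/(n-1)) · Σ_k (x_{k,i} - mean_i) · (x_{k,j} - mean_j), with n-1 = 5.
  S[U,U] = ((-3.1667)·(-3.1667) + (2.8333)·(2.8333) + (2.8333)·(2.8333) + (0.8333)·(0.8333) + (-1.1667)·(-1.1667) + (-2.1667)·(-2.1667)) / 5 = 32.8333/5 = 6.5667
  S[U,V] = ((-3.1667)·(-0.6667) + (2.8333)·(-0.6667) + (2.8333)·(-1.6667) + (0.8333)·(4.3333) + (-1.1667)·(-0.6667) + (-2.1667)·(-0.6667)) / 5 = 1.3333/5 = 0.2667
  S[V,V] = ((-0.6667)·(-0.6667) + (-0.6667)·(-0.6667) + (-1.6667)·(-1.6667) + (4.3333)·(4.3333) + (-0.6667)·(-0.6667) + (-0.6667)·(-0.6667)) / 5 = 23.3333/5 = 4.6667

S is symmetric (S[j,i] = S[i,j]). Assembling:

S = [[6.5667, 0.2667],
 [0.2667, 4.6667]]


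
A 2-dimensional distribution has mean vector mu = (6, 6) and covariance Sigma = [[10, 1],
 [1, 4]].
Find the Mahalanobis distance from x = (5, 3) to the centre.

Step 1 — centre the observation: (x - mu) = (-1, -3).

Step 2 — invert Sigma. det(Sigma) = 10·4 - (1)² = 39.
  Sigma^{-1} = (1/det) · [[d, -b], [-b, a]] = [[0.1026, -0.0256],
 [-0.0256, 0.2564]].

Step 3 — form the quadratic (x - mu)^T · Sigma^{-1} · (x - mu):
  Sigma^{-1} · (x - mu) = (-0.0256, -0.7436).
  (x - mu)^T · [Sigma^{-1} · (x - mu)] = (-1)·(-0.0256) + (-3)·(-0.7436) = 2.2564.

Step 4 — take square root: d = √(2.2564) ≈ 1.5021.

d(x, mu) = √(2.2564) ≈ 1.5021


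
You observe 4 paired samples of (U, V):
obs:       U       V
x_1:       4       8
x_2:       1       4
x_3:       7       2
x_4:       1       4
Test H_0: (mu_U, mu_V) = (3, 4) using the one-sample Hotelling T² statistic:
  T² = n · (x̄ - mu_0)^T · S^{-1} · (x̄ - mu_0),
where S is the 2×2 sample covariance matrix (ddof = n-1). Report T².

Step 1 — sample mean vector:
  mean(U) = (4 + 1 + 7 + 1) / 4 = 13/4 = 3.25
  mean(V) = (8 + 4 + 2 + 4) / 4 = 18/4 = 4.5
  x̄ = (3.25, 4.5),  deviation x̄ - mu_0 = (3.25, 4.5) - (3, 4) = (0.25, 0.5).

Step 2 — sample covariance matrix, S[i,j] = (1/(n-1)) · Σ_k (x_{k,i} - mean_i) · (x_{k,j} - mean_j), divisor n-1 = 3:
  S[U,U] = ((0.75)·(0.75) + (-2.25)·(-2.25) + (3.75)·(3.75) + (-2.25)·(-2.25)) / 3 = 24.75/3 = 8.25
  S[U,V] = ((0.75)·(3.5) + (-2.25)·(-0.5) + (3.75)·(-2.5) + (-2.25)·(-0.5)) / 3 = -4.5/3 = -1.5
  S[V,V] = ((3.5)·(3.5) + (-0.5)·(-0.5) + (-2.5)·(-2.5) + (-0.5)·(-0.5)) / 3 = 19/3 = 6.3333
  S = [[8.25, -1.5],
 [-1.5, 6.3333]].

Step 3 — invert S. det(S) = 8.25·6.3333 - (-1.5)² = 50.
  S^{-1} = (1/det) · [[d, -b], [-b, a]] = [[0.1267, 0.03],
 [0.03, 0.165]].

Step 4 — quadratic form (x̄ - mu_0)^T · S^{-1} · (x̄ - mu_0):
  S^{-1} · (x̄ - mu_0) = (0.0467, 0.09),
  (x̄ - mu_0)^T · [...] = (0.25)·(0.0467) + (0.5)·(0.09) = 0.0567.

Step 5 — scale by n: T² = 4 · 0.0567 = 0.2267.

T² ≈ 0.2267


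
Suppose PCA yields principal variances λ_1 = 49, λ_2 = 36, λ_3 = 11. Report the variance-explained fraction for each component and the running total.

Step 1 — total variance = trace(Sigma) = Σ λ_i = 49 + 36 + 11 = 96.

Step 2 — fraction explained by component i = λ_i / Σ λ:
  PC1: 49/96 = 0.5104
  PC2: 36/96 = 0.375
  PC3: 11/96 = 0.1146

Step 3 — cumulative fraction after k components = (λ_1 + ... + λ_k) / Σ λ:
  k = 1: 49/96 = 0.5104
  k = 2: (49 + 36)/96 = 85/96 = 0.8854
  k = 3: (49 + 36 + 11)/96 = 96/96 = 1

Summary (fraction, with percent):

explained: PC1 0.5104 (51.04%), PC2 0.375 (37.5%), PC3 0.1146 (11.46%);  cumulative: 0.5104, 0.8854, 1


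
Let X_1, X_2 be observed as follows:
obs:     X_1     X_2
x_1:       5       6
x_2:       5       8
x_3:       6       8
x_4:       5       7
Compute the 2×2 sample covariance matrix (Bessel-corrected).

Step 1 — column means:
  mean(X_1) = (5 + 5 + 6 + 5) / 4 = 21/4 = 5.25
  mean(X_2) = (6 + 8 + 8 + 7) / 4 = 29/4 = 7.25

Step 2 — sample covariance S[i,j] = (1/(n-1)) · Σ_k (x_{k,i} - mean_i) · (x_{k,j} - mean_j), with n-1 = 3.
  S[X_1,X_1] = ((-0.25)·(-0.25) + (-0.25)·(-0.25) + (0.75)·(0.75) + (-0.25)·(-0.25)) / 3 = 0.75/3 = 0.25
  S[X_1,X_2] = ((-0.25)·(-1.25) + (-0.25)·(0.75) + (0.75)·(0.75) + (-0.25)·(-0.25)) / 3 = 0.75/3 = 0.25
  S[X_2,X_2] = ((-1.25)·(-1.25) + (0.75)·(0.75) + (0.75)·(0.75) + (-0.25)·(-0.25)) / 3 = 2.75/3 = 0.9167

S is symmetric (S[j,i] = S[i,j]). Assembling:

S = [[0.25, 0.25],
 [0.25, 0.9167]]


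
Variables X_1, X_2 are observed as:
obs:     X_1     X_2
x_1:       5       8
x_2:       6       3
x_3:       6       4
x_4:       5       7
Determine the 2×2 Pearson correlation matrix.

Step 1 — column means:
  mean(X_1) = (5 + 6 + 6 + 5) / 4 = 22/4 = 5.5
  mean(X_2) = (8 + 3 + 4 + 7) / 4 = 22/4 = 5.5

Step 2 — sample variances and covariances s[i,j] = (1/(n-1)) · Σ_k (x_{k,i} - mean_i) · (x_{k,j} - mean_j), with n-1 = 3:
  s[X_1,X_1] = ((-0.5)·(-0.5) + (0.5)·(0.5) + (0.5)·(0.5) + (-0.5)·(-0.5)) / 3 = 1/3 = 0.3333
  s[X_1,X_2] = ((-0.5)·(2.5) + (0.5)·(-2.5) + (0.5)·(-1.5) + (-0.5)·(1.5)) / 3 = -4/3 = -1.3333
  s[X_2,X_2] = ((2.5)·(2.5) + (-2.5)·(-2.5) + (-1.5)·(-1.5) + (1.5)·(1.5)) / 3 = 17/3 = 5.6667
  Sample standard deviations s_i = √(s[i,i]):
  s(X_1) = √(0.3333) = 0.5774
  s(X_2) = √(5.6667) = 2.3805

Step 3 — r_{ij} = s_{ij} / (s_i · s_j):
  r[X_1,X_1] = 1 (diagonal).
  r[X_1,X_2] = -1.3333 / (0.5774 · 2.3805) = -1.3333 / 1.3744 = -0.9701
  r[X_2,X_2] = 1 (diagonal).

R is symmetric with unit diagonal. Assembling:

R = [[1, -0.9701],
 [-0.9701, 1]]


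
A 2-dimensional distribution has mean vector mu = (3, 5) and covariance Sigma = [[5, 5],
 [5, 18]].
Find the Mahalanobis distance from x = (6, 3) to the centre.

Step 1 — centre the observation: (x - mu) = (3, -2).

Step 2 — invert Sigma. det(Sigma) = 5·18 - (5)² = 65.
  Sigma^{-1} = (1/det) · [[d, -b], [-b, a]] = [[0.2769, -0.0769],
 [-0.0769, 0.0769]].

Step 3 — form the quadratic (x - mu)^T · Sigma^{-1} · (x - mu):
  Sigma^{-1} · (x - mu) = (0.9846, -0.3846).
  (x - mu)^T · [Sigma^{-1} · (x - mu)] = (3)·(0.9846) + (-2)·(-0.3846) = 3.7231.

Step 4 — take square root: d = √(3.7231) ≈ 1.9295.

d(x, mu) = √(3.7231) ≈ 1.9295


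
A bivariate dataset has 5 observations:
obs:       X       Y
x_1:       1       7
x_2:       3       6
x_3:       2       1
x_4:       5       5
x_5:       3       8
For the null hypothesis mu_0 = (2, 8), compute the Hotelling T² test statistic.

Step 1 — sample mean vector:
  mean(X) = (1 + 3 + 2 + 5 + 3) / 5 = 14/5 = 2.8
  mean(Y) = (7 + 6 + 1 + 5 + 8) / 5 = 27/5 = 5.4
  x̄ = (2.8, 5.4),  deviation x̄ - mu_0 = (2.8, 5.4) - (2, 8) = (0.8, -2.6).

Step 2 — sample covariance matrix, S[i,j] = (1/(n-1)) · Σ_k (x_{k,i} - mean_i) · (x_{k,j} - mean_j), divisor n-1 = 4:
  S[X,X] = ((-1.8)·(-1.8) + (0.2)·(0.2) + (-0.8)·(-0.8) + (2.2)·(2.2) + (0.2)·(0.2)) / 4 = 8.8/4 = 2.2
  S[X,Y] = ((-1.8)·(1.6) + (0.2)·(0.6) + (-0.8)·(-4.4) + (2.2)·(-0.4) + (0.2)·(2.6)) / 4 = 0.4/4 = 0.1
  S[Y,Y] = ((1.6)·(1.6) + (0.6)·(0.6) + (-4.4)·(-4.4) + (-0.4)·(-0.4) + (2.6)·(2.6)) / 4 = 29.2/4 = 7.3
  S = [[2.2, 0.1],
 [0.1, 7.3]].

Step 3 — invert S. det(S) = 2.2·7.3 - (0.1)² = 16.05.
  S^{-1} = (1/det) · [[d, -b], [-b, a]] = [[0.4548, -0.0062],
 [-0.0062, 0.1371]].

Step 4 — quadratic form (x̄ - mu_0)^T · S^{-1} · (x̄ - mu_0):
  S^{-1} · (x̄ - mu_0) = (0.3801, -0.3614),
  (x̄ - mu_0)^T · [...] = (0.8)·(0.3801) + (-2.6)·(-0.3614) = 1.2436.

Step 5 — scale by n: T² = 5 · 1.2436 = 6.2181.

T² ≈ 6.2181


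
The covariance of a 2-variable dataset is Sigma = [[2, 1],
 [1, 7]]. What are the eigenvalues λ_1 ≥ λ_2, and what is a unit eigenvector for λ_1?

Step 1 — characteristic polynomial of 2×2 Sigma:
  det(Sigma - λI) = λ² - trace · λ + det = 0.
  trace = 2 + 7 = 9, det = 2·7 - (1)² = 13.
Step 2 — discriminant:
  Δ = trace² - 4·det = 81 - 52 = 29.
Step 3 — eigenvalues:
  λ = (trace ± √Δ)/2 = (9 ± 5.3852)/2,
  λ_1 = 7.1926,  λ_2 = 1.8074.

Step 4 — unit eigenvector for λ_1: solve (Sigma - λ_1 I)v = 0. First row:
  (2 - 7.1926)·v_x + (1)·v_y = 0, i.e. (-5.1926)·v_x + (1)·v_y = 0,
  so v ∝ (b, λ_1 - a) = (1, 5.1926) = u.
  ||u|| = √((1)² + (5.1926)²) = √(27.9629) ≈ 5.288,
  v_1 = u/||u|| ≈ (0.1891, 0.982) (||v_1|| = 1).

λ_1 = 7.1926,  λ_2 = 1.8074;  v_1 ≈ (0.1891, 0.982)


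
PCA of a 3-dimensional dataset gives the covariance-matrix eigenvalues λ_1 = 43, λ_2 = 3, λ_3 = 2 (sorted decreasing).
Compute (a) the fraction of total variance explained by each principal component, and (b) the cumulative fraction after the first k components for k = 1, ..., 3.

Step 1 — total variance = trace(Sigma) = Σ λ_i = 43 + 3 + 2 = 48.

Step 2 — fraction explained by component i = λ_i / Σ λ:
  PC1: 43/48 = 0.8958
  PC2: 3/48 = 0.0625
  PC3: 2/48 = 0.0417

Step 3 — cumulative fraction after k components = (λ_1 + ... + λ_k) / Σ λ:
  k = 1: 43/48 = 0.8958
  k = 2: (43 + 3)/48 = 46/48 = 0.9583
  k = 3: (43 + 3 + 2)/48 = 48/48 = 1

Summary (fraction, with percent):

explained: PC1 0.8958 (89.58%), PC2 0.0625 (6.25%), PC3 0.0417 (4.17%);  cumulative: 0.8958, 0.9583, 1


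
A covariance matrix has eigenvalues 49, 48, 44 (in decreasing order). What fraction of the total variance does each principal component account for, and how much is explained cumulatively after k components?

Step 1 — total variance = trace(Sigma) = Σ λ_i = 49 + 48 + 44 = 141.

Step 2 — fraction explained by component i = λ_i / Σ λ:
  PC1: 49/141 = 0.3475
  PC2: 48/141 = 0.3404
  PC3: 44/141 = 0.3121

Step 3 — cumulative fraction after k components = (λ_1 + ... + λ_k) / Σ λ:
  k = 1: 49/141 = 0.3475
  k = 2: (49 + 48)/141 = 97/141 = 0.6879
  k = 3: (49 + 48 + 44)/141 = 141/141 = 1

Summary (fraction, with percent):

explained: PC1 0.3475 (34.75%), PC2 0.3404 (34.04%), PC3 0.3121 (31.21%);  cumulative: 0.3475, 0.6879, 1


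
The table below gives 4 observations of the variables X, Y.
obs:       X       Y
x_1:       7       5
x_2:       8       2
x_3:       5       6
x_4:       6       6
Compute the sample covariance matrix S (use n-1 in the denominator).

Step 1 — column means:
  mean(X) = (7 + 8 + 5 + 6) / 4 = 26/4 = 6.5
  mean(Y) = (5 + 2 + 6 + 6) / 4 = 19/4 = 4.75

Step 2 — sample covariance S[i,j] = (1/(n-1)) · Σ_k (x_{k,i} - mean_i) · (x_{k,j} - mean_j), with n-1 = 3.
  S[X,X] = ((0.5)·(0.5) + (1.5)·(1.5) + (-1.5)·(-1.5) + (-0.5)·(-0.5)) / 3 = 5/3 = 1.6667
  S[X,Y] = ((0.5)·(0.25) + (1.5)·(-2.75) + (-1.5)·(1.25) + (-0.5)·(1.25)) / 3 = -6.5/3 = -2.1667
  S[Y,Y] = ((0.25)·(0.25) + (-2.75)·(-2.75) + (1.25)·(1.25) + (1.25)·(1.25)) / 3 = 10.75/3 = 3.5833

S is symmetric (S[j,i] = S[i,j]). Assembling:

S = [[1.6667, -2.1667],
 [-2.1667, 3.5833]]


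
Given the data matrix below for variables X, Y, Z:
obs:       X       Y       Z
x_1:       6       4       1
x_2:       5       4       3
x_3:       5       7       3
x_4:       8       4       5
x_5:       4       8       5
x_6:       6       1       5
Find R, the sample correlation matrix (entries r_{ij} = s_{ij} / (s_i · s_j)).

Step 1 — column means:
  mean(X) = (6 + 5 + 5 + 8 + 4 + 6) / 6 = 34/6 = 5.6667
  mean(Y) = (4 + 4 + 7 + 4 + 8 + 1) / 6 = 28/6 = 4.6667
  mean(Z) = (1 + 3 + 3 + 5 + 5 + 5) / 6 = 22/6 = 3.6667

Step 2 — sample variances and covariances s[i,j] = (1/(n-1)) · Σ_k (x_{k,i} - mean_i) · (x_{k,j} - mean_j), with n-1 = 5:
  s[X,X] = ((0.3333)·(0.3333) + (-0.6667)·(-0.6667) + (-0.6667)·(-0.6667) + (2.3333)·(2.3333) + (-1.6667)·(-1.6667) + (0.3333)·(0.3333)) / 5 = 9.3333/5 = 1.8667
  s[X,Y] = ((0.3333)·(-0.6667) + (-0.6667)·(-0.6667) + (-0.6667)·(2.3333) + (2.3333)·(-0.6667) + (-1.6667)·(3.3333) + (0.3333)·(-3.6667)) / 5 = -9.6667/5 = -1.9333
  s[X,Z] = ((0.3333)·(-2.6667) + (-0.6667)·(-0.6667) + (-0.6667)·(-0.6667) + (2.3333)·(1.3333) + (-1.6667)·(1.3333) + (0.3333)·(1.3333)) / 5 = 1.3333/5 = 0.2667
  s[Y,Y] = ((-0.6667)·(-0.6667) + (-0.6667)·(-0.6667) + (2.3333)·(2.3333) + (-0.6667)·(-0.6667) + (3.3333)·(3.3333) + (-3.6667)·(-3.6667)) / 5 = 31.3333/5 = 6.2667
  s[Y,Z] = ((-0.6667)·(-2.6667) + (-0.6667)·(-0.6667) + (2.3333)·(-0.6667) + (-0.6667)·(1.3333) + (3.3333)·(1.3333) + (-3.6667)·(1.3333)) / 5 = -0.6667/5 = -0.1333
  s[Z,Z] = ((-2.6667)·(-2.6667) + (-0.6667)·(-0.6667) + (-0.6667)·(-0.6667) + (1.3333)·(1.3333) + (1.3333)·(1.3333) + (1.3333)·(1.3333)) / 5 = 13.3333/5 = 2.6667
  Sample standard deviations s_i = √(s[i,i]):
  s(X) = √(1.8667) = 1.3663
  s(Y) = √(6.2667) = 2.5033
  s(Z) = √(2.6667) = 1.633

Step 3 — r_{ij} = s_{ij} / (s_i · s_j):
  r[X,X] = 1 (diagonal).
  r[X,Y] = -1.9333 / (1.3663 · 2.5033) = -1.9333 / 3.4202 = -0.5653
  r[X,Z] = 0.2667 / (1.3663 · 1.633) = 0.2667 / 2.2311 = 0.1195
  r[Y,Y] = 1 (diagonal).
  r[Y,Z] = -0.1333 / (2.5033 · 1.633) = -0.1333 / 4.0879 = -0.0326
  r[Z,Z] = 1 (diagonal).

R is symmetric with unit diagonal. Assembling:

R = [[1, -0.5653, 0.1195],
 [-0.5653, 1, -0.0326],
 [0.1195, -0.0326, 1]]
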